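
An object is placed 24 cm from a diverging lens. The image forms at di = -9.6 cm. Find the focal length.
1/f = 1/do + 1/di → f = -16 cm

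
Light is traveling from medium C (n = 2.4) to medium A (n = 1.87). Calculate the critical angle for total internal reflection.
θc = arcsin(n₂/n₁) = 51.18°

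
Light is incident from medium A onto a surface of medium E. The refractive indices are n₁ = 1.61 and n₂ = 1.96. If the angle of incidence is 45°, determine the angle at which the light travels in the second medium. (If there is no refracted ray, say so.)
sin θ₂ = (n₁/n₂)·sin θ₁ = 0.5808 → θ₂ = 35.51°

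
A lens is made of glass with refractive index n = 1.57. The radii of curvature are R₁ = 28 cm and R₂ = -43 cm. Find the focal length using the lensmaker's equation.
1/f = (n − 1)(1/R₁ − 1/R₂) → f = 29.75 cm (converging lens)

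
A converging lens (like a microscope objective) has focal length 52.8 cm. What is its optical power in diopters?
P = 1/f = 1.894 D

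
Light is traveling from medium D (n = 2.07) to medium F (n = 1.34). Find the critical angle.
θc = arcsin(n₂/n₁) = 40.34°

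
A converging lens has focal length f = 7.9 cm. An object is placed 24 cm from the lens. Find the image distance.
1/di = 1/f − 1/do → di = 11.78 cm (real image)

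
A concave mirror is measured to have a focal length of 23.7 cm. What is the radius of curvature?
R = 2|f| = 47.4 cm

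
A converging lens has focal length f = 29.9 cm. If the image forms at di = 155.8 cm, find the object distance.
1/do = 1/f − 1/di → do = 37 cm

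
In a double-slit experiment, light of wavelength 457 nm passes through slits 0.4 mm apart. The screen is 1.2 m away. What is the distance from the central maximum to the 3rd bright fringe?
y = mλL/d = 4.113 mm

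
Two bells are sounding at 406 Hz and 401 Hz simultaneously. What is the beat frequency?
5 Hz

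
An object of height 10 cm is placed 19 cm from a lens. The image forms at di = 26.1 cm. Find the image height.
hi = (-di/do) × ho = -13.74 cm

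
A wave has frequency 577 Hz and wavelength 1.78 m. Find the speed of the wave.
v = fλ = 1027 m/s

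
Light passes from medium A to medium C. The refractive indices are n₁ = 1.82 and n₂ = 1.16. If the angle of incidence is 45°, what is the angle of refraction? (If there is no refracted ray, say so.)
sin θ₂ = (n₁/n₂)·sin θ₁ = 1.109 > 1, so there is no refracted ray — the light undergoes total internal reflection.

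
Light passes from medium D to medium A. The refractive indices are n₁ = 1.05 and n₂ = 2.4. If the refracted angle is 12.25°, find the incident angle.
sin θ₁ = (n₂/n₁)·sin θ₂ → θ₁ = 29.01°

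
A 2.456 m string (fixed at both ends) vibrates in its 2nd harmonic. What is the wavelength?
λₙ = 2L/n = 2.456 m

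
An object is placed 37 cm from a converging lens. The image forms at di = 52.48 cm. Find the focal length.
1/f = 1/do + 1/di → f = 21.7 cm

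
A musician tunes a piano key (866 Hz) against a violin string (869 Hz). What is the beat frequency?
3 Hz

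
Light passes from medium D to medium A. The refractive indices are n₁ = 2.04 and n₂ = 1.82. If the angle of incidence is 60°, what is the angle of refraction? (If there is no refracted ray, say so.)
sin θ₂ = (n₁/n₂)·sin θ₁ = 0.9707 → θ₂ = 76.1°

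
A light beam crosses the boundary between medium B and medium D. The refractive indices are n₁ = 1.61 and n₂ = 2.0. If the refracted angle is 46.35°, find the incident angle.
sin θ₁ = (n₂/n₁)·sin θ₂ → θ₁ = 64.01°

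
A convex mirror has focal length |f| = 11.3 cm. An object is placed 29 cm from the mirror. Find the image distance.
f = −11.3 cm (convex); 1/di = 1/f − 1/do → di = -8.132 cm (virtual image, behind mirror)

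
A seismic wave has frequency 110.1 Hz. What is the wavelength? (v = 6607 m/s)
λ = v/f = 60.01 m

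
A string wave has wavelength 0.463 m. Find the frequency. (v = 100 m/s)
f = v/λ = 216 Hz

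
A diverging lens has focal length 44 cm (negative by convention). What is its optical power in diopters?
P = 1/f = -2.273 D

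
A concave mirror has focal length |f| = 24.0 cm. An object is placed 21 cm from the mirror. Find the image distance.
f = +24.0 cm (concave); 1/di = 1/f − 1/do → di = -168 cm (virtual image, behind mirror)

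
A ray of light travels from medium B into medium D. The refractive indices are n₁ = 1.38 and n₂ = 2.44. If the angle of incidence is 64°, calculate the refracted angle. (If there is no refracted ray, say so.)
sin θ₂ = (n₁/n₂)·sin θ₁ = 0.5083 → θ₂ = 30.55°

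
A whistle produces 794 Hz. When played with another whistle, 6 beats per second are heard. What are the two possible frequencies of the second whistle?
f₂ = 794 ± 6 Hz → 800 Hz or 788 Hz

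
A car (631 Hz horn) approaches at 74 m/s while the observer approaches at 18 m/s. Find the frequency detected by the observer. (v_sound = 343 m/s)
f_obs = f·(v + v_o)/(v − v_s) = 846.8 Hz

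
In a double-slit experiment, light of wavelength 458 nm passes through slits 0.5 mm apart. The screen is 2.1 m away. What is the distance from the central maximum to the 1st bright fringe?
y = mλL/d = 1.924 mm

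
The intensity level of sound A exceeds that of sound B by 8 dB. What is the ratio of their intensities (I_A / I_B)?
I_A/I_B = 10^(Δβ/10) = 6.31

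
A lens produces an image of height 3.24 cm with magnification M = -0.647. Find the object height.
ho = |hi|/|M| = 5.008 cm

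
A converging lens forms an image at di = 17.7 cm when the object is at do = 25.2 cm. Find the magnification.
M = −di/do = -0.7024 (inverted image)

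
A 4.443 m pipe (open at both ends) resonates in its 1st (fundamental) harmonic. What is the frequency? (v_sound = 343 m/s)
fₙ = nv/(2L) = 38.6 Hz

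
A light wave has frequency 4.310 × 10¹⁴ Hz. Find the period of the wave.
T = 1/f = 2.320 × 10⁻¹⁵ s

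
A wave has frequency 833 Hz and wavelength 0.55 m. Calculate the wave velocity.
v = fλ = 458.2 m/s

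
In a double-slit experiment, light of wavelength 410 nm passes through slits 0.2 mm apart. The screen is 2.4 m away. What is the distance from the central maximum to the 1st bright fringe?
y = mλL/d = 4.92 mm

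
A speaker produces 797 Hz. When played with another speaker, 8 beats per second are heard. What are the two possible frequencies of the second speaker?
f₂ = 797 ± 8 Hz → 805 Hz or 789 Hz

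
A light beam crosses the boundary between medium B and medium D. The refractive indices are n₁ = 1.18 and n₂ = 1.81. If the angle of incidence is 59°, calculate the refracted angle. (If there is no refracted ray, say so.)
sin θ₂ = (n₁/n₂)·sin θ₁ = 0.5588 → θ₂ = 33.97°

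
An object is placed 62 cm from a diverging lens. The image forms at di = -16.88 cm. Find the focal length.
1/f = 1/do + 1/di → f = -23.2 cm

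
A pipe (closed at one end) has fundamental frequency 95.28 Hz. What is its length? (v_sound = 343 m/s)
L = v/(4f₁) = 0.9 m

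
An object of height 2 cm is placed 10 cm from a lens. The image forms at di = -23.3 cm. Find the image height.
hi = (-di/do) × ho = 4.66 cm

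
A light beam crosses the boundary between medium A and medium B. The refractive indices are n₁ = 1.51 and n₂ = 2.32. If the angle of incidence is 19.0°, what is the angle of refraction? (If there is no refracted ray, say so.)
sin θ₂ = (n₁/n₂)·sin θ₁ = 0.2119 → θ₂ = 12.23°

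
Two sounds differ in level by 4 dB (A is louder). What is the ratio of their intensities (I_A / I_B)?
I_A/I_B = 10^(Δβ/10) = 2.512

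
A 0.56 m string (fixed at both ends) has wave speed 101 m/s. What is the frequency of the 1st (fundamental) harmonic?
fₙ = nv/(2L) = 90.18 Hz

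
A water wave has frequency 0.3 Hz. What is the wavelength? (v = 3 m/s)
λ = v/f = 10 m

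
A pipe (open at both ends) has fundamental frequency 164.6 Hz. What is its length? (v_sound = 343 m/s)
L = v/(2f₁) = 1.042 m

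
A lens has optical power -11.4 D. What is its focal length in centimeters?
f = 1/P = -8.772 cm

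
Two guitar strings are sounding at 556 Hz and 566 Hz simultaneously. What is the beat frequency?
10 Hz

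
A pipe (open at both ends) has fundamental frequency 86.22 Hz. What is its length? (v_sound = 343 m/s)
L = v/(2f₁) = 1.989 m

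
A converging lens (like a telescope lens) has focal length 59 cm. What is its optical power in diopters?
P = 1/f = 1.695 D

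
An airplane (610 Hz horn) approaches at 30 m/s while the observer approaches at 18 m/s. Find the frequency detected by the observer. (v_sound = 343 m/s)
f_obs = f·(v + v_o)/(v − v_s) = 703.5 Hz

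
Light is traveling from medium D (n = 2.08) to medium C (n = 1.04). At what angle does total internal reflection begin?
θc = arcsin(n₂/n₁) = 30°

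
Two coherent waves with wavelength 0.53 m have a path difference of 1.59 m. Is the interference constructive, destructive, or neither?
constructive — path difference = 3λ, a whole number of wavelengths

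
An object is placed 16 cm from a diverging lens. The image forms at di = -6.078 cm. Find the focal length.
1/f = 1/do + 1/di → f = -9.801 cm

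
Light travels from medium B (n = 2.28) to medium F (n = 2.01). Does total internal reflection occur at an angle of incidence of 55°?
θc = arcsin(n₂/n₁) = 61.83°; 55° < θc, so no — the ray refracts.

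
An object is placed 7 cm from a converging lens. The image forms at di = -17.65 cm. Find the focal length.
1/f = 1/do + 1/di → f = 11.6 cm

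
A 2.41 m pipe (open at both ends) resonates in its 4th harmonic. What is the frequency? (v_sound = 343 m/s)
fₙ = nv/(2L) = 284.6 Hz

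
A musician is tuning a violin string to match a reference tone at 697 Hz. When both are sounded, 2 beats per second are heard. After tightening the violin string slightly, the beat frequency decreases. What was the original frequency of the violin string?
695 Hz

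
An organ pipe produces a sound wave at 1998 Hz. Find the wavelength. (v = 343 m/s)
λ = v/f = 0.1717 m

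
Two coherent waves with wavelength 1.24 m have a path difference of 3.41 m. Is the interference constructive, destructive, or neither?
neither (partial) — path difference = 2.75λ, neither a whole number of wavelengths nor an odd multiple of λ/2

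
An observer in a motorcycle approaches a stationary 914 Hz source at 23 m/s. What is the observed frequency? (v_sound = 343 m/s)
f_obs = f·(v + v_o)/v = 975.3 Hz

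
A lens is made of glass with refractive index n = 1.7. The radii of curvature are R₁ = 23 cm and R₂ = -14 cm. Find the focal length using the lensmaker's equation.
1/f = (n − 1)(1/R₁ − 1/R₂) → f = 12.43 cm (converging lens)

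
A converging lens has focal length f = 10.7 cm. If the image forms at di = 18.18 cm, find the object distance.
1/do = 1/f − 1/di → do = 26.01 cm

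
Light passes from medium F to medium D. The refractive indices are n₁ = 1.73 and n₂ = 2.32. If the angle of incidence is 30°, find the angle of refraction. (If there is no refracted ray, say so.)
sin θ₂ = (n₁/n₂)·sin θ₁ = 0.3728 → θ₂ = 21.89°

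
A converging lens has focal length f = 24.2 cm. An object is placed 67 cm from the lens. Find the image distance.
1/di = 1/f − 1/do → di = 37.88 cm (real image)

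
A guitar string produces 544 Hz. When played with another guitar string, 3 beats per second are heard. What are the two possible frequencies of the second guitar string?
f₂ = 544 ± 3 Hz → 547 Hz or 541 Hz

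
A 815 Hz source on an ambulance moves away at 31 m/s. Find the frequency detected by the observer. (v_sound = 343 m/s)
f_obs = f·v/(v + v_s) = 747.4 Hz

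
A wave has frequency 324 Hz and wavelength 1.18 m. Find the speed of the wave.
v = fλ = 382.3 m/s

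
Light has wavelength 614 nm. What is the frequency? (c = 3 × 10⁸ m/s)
f = c/λ = 4.886 × 10¹⁴ Hz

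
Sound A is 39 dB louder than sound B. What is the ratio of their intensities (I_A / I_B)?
I_A/I_B = 10^(Δβ/10) = 7943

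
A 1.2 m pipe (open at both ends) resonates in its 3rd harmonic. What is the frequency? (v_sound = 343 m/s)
fₙ = nv/(2L) = 428.8 Hz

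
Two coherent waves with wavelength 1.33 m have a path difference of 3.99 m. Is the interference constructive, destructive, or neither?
constructive — path difference = 3λ, a whole number of wavelengths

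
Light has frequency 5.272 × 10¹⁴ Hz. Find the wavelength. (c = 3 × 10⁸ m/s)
λ = c/f = 569 nm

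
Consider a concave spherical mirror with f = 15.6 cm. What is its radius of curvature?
R = 2|f| = 31.2 cm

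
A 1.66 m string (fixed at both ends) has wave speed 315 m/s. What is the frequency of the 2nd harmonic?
fₙ = nv/(2L) = 189.8 Hz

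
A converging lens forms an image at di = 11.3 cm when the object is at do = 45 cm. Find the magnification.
M = −di/do = -0.2511 (inverted image)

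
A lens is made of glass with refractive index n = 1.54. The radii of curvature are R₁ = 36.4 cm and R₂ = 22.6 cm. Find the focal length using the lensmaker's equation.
1/f = (n − 1)(1/R₁ − 1/R₂) → f = -110.4 cm (diverging lens)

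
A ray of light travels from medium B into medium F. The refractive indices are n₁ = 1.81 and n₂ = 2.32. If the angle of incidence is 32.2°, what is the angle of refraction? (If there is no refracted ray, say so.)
sin θ₂ = (n₁/n₂)·sin θ₁ = 0.4157 → θ₂ = 24.57°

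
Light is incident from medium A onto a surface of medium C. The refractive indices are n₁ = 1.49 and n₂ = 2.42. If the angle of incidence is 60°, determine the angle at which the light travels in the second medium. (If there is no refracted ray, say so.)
sin θ₂ = (n₁/n₂)·sin θ₁ = 0.5332 → θ₂ = 32.22°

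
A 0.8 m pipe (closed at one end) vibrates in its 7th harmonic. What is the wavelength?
λₙ = 4L/n = 0.4571 m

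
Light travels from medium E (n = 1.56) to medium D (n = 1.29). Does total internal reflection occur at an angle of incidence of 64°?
θc = arcsin(n₂/n₁) = 55.78°; 64° > θc, so yes — total internal reflection.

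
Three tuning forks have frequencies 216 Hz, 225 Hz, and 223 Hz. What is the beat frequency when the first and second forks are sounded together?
9 Hz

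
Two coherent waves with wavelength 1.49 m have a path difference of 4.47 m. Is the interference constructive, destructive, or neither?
constructive — path difference = 3λ, a whole number of wavelengths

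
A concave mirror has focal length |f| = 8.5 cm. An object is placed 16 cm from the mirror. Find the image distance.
f = +8.5 cm (concave); 1/di = 1/f − 1/do → di = 18.13 cm (real image, in front of mirror)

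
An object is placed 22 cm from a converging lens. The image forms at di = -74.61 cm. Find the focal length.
1/f = 1/do + 1/di → f = 31.2 cm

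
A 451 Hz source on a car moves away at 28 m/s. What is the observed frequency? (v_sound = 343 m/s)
f_obs = f·v/(v + v_s) = 417 Hz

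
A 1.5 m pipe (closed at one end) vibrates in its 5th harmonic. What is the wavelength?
λₙ = 4L/n = 1.2 m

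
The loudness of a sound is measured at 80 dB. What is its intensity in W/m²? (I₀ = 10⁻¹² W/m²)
I = I₀·10^(β/10) = 1.00 × 10⁻⁴ W/m²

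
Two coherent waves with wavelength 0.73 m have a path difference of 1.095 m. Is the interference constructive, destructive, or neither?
destructive — path difference = 1.5λ, an odd multiple of λ/2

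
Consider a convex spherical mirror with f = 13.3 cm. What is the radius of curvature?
R = 2|f| = 26.6 cm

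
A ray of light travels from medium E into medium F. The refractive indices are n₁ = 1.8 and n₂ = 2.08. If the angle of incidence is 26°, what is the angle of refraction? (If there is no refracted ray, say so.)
sin θ₂ = (n₁/n₂)·sin θ₁ = 0.3794 → θ₂ = 22.29°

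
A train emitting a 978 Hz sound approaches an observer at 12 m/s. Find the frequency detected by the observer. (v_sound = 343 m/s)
f_obs = f·v/(v − v_s) = 1013 Hz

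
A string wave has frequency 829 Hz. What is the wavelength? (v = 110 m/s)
λ = v/f = 0.1327 m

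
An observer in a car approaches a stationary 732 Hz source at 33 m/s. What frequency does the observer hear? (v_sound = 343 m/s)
f_obs = f·(v + v_o)/v = 802.4 Hz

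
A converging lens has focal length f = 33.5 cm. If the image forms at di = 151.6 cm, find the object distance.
1/do = 1/f − 1/di → do = 43 cm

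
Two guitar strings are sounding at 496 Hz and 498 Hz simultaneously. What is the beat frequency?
2 Hz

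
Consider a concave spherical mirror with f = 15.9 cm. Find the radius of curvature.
R = 2|f| = 31.8 cm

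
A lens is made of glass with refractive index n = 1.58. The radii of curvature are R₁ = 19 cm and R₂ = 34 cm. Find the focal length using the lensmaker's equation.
1/f = (n − 1)(1/R₁ − 1/R₂) → f = 74.25 cm (converging lens)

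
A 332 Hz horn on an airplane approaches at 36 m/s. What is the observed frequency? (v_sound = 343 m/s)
f_obs = f·v/(v − v_s) = 370.9 Hz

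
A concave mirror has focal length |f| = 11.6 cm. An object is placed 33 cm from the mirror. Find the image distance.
f = +11.6 cm (concave); 1/di = 1/f − 1/do → di = 17.89 cm (real image, in front of mirror)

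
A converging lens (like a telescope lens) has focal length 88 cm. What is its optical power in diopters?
P = 1/f = 1.136 D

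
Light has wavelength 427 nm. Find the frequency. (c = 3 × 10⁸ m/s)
f = c/λ = 7.026 × 10¹⁴ Hz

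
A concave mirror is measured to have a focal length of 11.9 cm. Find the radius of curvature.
R = 2|f| = 23.8 cm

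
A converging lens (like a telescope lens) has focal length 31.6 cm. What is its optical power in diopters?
P = 1/f = 3.165 D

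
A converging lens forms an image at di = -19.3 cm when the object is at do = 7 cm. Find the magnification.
M = −di/do = 2.757 (upright image)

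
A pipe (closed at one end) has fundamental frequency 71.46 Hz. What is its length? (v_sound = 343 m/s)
L = v/(4f₁) = 1.2 m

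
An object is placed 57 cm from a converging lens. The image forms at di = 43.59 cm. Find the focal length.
1/f = 1/do + 1/di → f = 24.7 cm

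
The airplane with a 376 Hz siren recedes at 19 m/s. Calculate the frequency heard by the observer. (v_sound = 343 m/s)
f_obs = f·v/(v + v_s) = 356.3 Hz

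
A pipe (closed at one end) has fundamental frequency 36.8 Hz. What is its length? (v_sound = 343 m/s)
L = v/(4f₁) = 2.33 m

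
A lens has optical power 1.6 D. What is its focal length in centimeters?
f = 1/P = 62.5 cm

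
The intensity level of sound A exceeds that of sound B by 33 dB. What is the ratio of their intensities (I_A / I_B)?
I_A/I_B = 10^(Δβ/10) = 1995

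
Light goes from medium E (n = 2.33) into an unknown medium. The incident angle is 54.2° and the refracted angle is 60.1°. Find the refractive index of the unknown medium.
n₂ = n₁·sin θ₁ / sin θ₂ = 2.18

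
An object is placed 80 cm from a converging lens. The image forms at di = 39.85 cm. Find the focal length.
1/f = 1/do + 1/di → f = 26.6 cm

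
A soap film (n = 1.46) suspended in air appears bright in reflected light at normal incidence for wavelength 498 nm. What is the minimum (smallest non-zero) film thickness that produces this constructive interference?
2nt = (m − ½)λ with m = 1 → t = (m − ½)λ/(2n) = 85.27 nm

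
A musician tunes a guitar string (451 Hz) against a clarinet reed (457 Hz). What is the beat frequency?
6 Hz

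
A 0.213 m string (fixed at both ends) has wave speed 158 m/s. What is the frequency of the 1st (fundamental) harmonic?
fₙ = nv/(2L) = 370.9 Hz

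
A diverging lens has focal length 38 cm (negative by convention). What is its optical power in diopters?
P = 1/f = -2.632 D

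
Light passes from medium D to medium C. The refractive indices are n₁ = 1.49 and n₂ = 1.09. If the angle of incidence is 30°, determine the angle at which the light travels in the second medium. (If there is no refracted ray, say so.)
sin θ₂ = (n₁/n₂)·sin θ₁ = 0.6835 → θ₂ = 43.12°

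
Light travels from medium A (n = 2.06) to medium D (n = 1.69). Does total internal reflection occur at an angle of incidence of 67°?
θc = arcsin(n₂/n₁) = 55.12°; 67° > θc, so yes — total internal reflection.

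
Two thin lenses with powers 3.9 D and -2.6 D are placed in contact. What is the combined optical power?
P_total = P₁ + P₂ = 1.3 D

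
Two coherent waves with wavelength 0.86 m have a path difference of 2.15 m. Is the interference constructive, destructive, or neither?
destructive — path difference = 2.5λ, an odd multiple of λ/2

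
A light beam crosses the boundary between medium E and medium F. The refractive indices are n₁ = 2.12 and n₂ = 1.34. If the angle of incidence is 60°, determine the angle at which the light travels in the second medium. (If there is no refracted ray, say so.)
sin θ₂ = (n₁/n₂)·sin θ₁ = 1.37 > 1, so there is no refracted ray — the light undergoes total internal reflection.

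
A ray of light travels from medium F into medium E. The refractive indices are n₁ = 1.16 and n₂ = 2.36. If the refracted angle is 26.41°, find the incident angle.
sin θ₁ = (n₂/n₁)·sin θ₂ → θ₁ = 64.81°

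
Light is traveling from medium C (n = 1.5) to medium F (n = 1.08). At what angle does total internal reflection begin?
θc = arcsin(n₂/n₁) = 46.05°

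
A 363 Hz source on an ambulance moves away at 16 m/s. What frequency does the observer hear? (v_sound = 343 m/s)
f_obs = f·v/(v + v_s) = 346.8 Hz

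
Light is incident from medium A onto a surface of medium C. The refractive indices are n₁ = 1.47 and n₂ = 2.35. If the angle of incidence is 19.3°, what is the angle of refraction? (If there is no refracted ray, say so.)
sin θ₂ = (n₁/n₂)·sin θ₁ = 0.2067 → θ₂ = 11.93°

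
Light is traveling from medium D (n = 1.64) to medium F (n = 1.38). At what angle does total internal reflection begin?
θc = arcsin(n₂/n₁) = 57.29°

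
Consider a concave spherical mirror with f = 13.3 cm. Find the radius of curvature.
R = 2|f| = 26.6 cm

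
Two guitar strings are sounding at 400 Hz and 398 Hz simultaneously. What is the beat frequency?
2 Hz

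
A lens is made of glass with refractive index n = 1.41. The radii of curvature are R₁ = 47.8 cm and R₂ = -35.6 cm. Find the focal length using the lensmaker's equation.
1/f = (n − 1)(1/R₁ − 1/R₂) → f = 49.77 cm (converging lens)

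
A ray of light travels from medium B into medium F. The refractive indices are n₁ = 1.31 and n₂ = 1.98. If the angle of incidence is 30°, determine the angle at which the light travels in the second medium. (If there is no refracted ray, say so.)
sin θ₂ = (n₁/n₂)·sin θ₁ = 0.3308 → θ₂ = 19.32°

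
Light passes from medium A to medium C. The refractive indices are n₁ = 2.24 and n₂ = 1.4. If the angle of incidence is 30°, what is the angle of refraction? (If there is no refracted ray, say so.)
sin θ₂ = (n₁/n₂)·sin θ₁ = 0.8 → θ₂ = 53.13°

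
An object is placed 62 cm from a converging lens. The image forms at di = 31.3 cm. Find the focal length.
1/f = 1/do + 1/di → f = 20.8 cm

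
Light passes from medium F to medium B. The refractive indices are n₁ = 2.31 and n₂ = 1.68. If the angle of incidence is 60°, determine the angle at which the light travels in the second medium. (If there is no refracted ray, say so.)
sin θ₂ = (n₁/n₂)·sin θ₁ = 1.191 > 1, so there is no refracted ray — the light undergoes total internal reflection.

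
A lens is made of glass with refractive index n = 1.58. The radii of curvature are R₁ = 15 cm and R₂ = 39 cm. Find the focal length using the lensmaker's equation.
1/f = (n − 1)(1/R₁ − 1/R₂) → f = 42.03 cm (converging lens)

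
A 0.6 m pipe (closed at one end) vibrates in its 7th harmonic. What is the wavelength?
λₙ = 4L/n = 0.3429 m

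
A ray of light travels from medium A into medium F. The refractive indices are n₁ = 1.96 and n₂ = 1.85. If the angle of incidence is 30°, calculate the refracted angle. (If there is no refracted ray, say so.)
sin θ₂ = (n₁/n₂)·sin θ₁ = 0.5297 → θ₂ = 31.99°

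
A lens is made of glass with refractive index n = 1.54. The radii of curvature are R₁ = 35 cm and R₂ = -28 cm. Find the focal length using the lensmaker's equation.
1/f = (n − 1)(1/R₁ − 1/R₂) → f = 28.81 cm (converging lens)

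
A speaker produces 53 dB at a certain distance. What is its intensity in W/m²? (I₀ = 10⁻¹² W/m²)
I = I₀·10^(β/10) = 2.00 × 10⁻⁷ W/m²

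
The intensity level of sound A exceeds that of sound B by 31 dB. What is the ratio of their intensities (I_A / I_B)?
I_A/I_B = 10^(Δβ/10) = 1259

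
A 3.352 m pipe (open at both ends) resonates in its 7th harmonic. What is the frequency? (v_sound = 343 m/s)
fₙ = nv/(2L) = 358.1 Hz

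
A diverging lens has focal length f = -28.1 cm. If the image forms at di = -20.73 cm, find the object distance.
1/do = 1/f − 1/di → do = 79.04 cm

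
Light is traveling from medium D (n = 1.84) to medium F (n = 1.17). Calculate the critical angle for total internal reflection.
θc = arcsin(n₂/n₁) = 39.48°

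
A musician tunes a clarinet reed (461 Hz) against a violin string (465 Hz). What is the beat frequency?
4 Hz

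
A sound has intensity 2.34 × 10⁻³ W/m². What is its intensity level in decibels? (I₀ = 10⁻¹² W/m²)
β = 10·log₁₀(I/I₀) = 93.69 dB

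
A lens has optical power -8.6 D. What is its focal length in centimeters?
f = 1/P = -11.63 cm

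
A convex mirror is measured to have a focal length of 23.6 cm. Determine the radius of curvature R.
R = 2|f| = 47.2 cm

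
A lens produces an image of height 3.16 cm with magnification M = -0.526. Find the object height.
ho = |hi|/|M| = 6.008 cm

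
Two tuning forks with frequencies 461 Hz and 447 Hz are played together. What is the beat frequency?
14 Hz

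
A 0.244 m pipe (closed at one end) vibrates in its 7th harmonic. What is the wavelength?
λₙ = 4L/n = 0.1394 m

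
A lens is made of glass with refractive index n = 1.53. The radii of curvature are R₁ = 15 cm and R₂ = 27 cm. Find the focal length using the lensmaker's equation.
1/f = (n − 1)(1/R₁ − 1/R₂) → f = 63.68 cm (converging lens)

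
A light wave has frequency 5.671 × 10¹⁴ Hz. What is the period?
T = 1/f = 1.763 × 10⁻¹⁵ s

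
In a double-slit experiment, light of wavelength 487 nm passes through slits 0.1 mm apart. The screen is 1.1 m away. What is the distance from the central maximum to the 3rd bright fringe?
y = mλL/d = 16.07 mm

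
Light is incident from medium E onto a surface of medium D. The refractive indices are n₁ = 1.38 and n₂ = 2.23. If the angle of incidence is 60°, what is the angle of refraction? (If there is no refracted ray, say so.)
sin θ₂ = (n₁/n₂)·sin θ₁ = 0.5359 → θ₂ = 32.41°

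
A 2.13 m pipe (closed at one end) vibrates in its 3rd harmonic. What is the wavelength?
λₙ = 4L/n = 2.84 m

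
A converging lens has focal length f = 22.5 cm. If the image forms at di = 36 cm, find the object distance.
1/do = 1/f − 1/di → do = 60 cm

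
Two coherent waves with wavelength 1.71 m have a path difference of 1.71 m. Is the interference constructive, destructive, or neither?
constructive — path difference = 1λ, a whole number of wavelengths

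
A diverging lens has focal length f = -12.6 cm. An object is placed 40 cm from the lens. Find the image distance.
1/di = 1/f − 1/do → di = -9.582 cm (virtual image)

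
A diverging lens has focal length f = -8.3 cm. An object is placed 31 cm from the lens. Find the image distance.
1/di = 1/f − 1/do → di = -6.547 cm (virtual image)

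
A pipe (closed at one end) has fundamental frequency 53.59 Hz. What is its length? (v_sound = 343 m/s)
L = v/(4f₁) = 1.6 m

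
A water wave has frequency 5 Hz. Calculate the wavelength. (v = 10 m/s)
λ = v/f = 2 m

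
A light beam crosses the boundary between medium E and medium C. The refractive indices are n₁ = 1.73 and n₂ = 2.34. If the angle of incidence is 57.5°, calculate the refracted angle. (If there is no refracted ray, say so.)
sin θ₂ = (n₁/n₂)·sin θ₁ = 0.6235 → θ₂ = 38.57°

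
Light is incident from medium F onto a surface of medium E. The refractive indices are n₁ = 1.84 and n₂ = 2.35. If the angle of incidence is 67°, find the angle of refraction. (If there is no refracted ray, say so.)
sin θ₂ = (n₁/n₂)·sin θ₁ = 0.7207 → θ₂ = 46.12°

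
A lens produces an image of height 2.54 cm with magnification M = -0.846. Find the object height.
ho = |hi|/|M| = 3.002 cm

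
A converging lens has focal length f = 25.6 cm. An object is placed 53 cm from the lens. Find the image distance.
1/di = 1/f − 1/do → di = 49.52 cm (real image)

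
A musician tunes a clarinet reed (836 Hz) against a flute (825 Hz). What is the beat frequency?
11 Hz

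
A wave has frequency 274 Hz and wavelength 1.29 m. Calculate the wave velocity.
v = fλ = 353.5 m/s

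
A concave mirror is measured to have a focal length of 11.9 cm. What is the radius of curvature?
R = 2|f| = 23.8 cm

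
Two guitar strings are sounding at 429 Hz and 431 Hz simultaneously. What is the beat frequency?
2 Hz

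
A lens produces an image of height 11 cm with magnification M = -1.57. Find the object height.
ho = |hi|/|M| = 7.006 cm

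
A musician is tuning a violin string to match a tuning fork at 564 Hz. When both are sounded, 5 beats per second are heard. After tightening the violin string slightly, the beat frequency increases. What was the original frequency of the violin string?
569 Hz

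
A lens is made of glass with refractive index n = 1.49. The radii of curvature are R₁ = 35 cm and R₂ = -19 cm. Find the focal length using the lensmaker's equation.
1/f = (n − 1)(1/R₁ − 1/R₂) → f = 25.13 cm (converging lens)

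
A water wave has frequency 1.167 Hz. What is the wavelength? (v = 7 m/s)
λ = v/f = 5.998 m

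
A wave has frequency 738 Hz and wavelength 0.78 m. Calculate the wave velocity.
v = fλ = 575.6 m/s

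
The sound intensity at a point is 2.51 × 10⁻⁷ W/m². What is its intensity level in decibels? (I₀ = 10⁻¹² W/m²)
β = 10·log₁₀(I/I₀) = 54 dB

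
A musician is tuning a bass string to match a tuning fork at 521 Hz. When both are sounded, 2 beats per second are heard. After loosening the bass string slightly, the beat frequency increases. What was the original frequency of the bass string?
519 Hz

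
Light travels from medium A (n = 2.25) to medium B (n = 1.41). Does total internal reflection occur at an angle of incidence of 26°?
θc = arcsin(n₂/n₁) = 38.8°; 26° < θc, so no — the ray refracts.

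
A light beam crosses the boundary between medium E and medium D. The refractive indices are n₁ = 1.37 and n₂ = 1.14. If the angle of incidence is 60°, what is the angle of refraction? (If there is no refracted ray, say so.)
sin θ₂ = (n₁/n₂)·sin θ₁ = 1.041 > 1, so there is no refracted ray — the light undergoes total internal reflection.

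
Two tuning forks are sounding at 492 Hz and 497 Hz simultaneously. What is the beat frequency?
5 Hz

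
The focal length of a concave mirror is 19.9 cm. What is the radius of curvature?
R = 2|f| = 39.8 cm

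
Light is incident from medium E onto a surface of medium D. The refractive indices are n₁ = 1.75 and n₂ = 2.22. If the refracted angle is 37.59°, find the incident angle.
sin θ₁ = (n₂/n₁)·sin θ₂ → θ₁ = 50.7°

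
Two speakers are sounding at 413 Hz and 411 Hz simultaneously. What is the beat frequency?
2 Hz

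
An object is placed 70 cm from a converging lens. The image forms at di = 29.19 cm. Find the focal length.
1/f = 1/do + 1/di → f = 20.6 cm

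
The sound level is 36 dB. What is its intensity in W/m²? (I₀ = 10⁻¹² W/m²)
I = I₀·10^(β/10) = 3.98 × 10⁻⁹ W/m²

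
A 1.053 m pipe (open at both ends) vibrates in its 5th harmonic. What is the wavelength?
λₙ = 2L/n = 0.4212 m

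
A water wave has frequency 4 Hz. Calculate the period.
T = 1/f = 0.25 s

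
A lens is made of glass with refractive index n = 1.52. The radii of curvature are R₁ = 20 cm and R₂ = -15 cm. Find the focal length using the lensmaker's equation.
1/f = (n − 1)(1/R₁ − 1/R₂) → f = 16.48 cm (converging lens)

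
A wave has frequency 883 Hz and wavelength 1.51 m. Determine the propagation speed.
v = fλ = 1333 m/s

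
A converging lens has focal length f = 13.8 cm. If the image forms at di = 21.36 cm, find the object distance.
1/do = 1/f − 1/di → do = 38.99 cm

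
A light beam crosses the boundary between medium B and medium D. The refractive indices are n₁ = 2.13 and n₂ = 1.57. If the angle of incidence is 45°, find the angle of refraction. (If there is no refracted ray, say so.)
sin θ₂ = (n₁/n₂)·sin θ₁ = 0.9593 → θ₂ = 73.6°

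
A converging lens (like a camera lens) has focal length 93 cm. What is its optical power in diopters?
P = 1/f = 1.075 D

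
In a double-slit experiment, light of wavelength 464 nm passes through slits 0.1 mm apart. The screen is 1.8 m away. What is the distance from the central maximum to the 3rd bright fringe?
y = mλL/d = 25.06 mm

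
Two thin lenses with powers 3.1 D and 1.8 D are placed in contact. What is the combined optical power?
P_total = P₁ + P₂ = 4.9 D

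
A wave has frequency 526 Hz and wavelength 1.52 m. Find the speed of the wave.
v = fλ = 799.5 m/s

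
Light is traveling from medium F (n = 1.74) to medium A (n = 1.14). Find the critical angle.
θc = arcsin(n₂/n₁) = 40.93°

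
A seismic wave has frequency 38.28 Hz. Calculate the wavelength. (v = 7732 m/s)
λ = v/f = 202 m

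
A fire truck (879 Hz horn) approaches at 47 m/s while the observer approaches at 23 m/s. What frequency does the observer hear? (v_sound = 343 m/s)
f_obs = f·(v + v_o)/(v − v_s) = 1087 Hz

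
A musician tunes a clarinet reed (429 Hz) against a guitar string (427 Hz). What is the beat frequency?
2 Hz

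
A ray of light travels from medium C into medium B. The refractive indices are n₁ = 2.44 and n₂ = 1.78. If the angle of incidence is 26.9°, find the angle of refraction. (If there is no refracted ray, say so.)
sin θ₂ = (n₁/n₂)·sin θ₁ = 0.6202 → θ₂ = 38.33°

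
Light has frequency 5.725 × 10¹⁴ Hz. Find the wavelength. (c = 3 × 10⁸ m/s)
λ = c/f = 524 nm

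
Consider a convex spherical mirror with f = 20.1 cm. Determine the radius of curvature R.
R = 2|f| = 40.2 cm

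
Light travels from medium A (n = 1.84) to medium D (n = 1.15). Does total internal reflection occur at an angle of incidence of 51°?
θc = arcsin(n₂/n₁) = 38.68°; 51° > θc, so yes — total internal reflection.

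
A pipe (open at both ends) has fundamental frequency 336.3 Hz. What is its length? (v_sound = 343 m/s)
L = v/(2f₁) = 0.51 m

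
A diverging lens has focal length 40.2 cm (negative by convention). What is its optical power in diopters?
P = 1/f = -2.488 D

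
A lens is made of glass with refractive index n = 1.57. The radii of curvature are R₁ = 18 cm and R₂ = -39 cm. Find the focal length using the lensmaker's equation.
1/f = (n − 1)(1/R₁ − 1/R₂) → f = 21.61 cm (converging lens)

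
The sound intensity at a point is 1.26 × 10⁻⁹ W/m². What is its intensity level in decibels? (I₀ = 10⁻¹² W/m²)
β = 10·log₁₀(I/I₀) = 31 dB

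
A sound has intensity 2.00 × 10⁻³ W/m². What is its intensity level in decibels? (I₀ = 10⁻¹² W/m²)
β = 10·log₁₀(I/I₀) = 93.01 dB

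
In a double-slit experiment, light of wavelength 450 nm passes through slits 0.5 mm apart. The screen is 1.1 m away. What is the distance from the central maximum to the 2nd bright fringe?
y = mλL/d = 1.98 mm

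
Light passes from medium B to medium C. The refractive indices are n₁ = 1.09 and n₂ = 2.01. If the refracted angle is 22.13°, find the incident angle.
sin θ₁ = (n₂/n₁)·sin θ₂ → θ₁ = 44°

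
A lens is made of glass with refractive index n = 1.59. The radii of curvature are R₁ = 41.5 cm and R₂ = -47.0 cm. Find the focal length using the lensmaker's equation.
1/f = (n − 1)(1/R₁ − 1/R₂) → f = 37.36 cm (converging lens)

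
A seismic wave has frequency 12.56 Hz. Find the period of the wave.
T = 1/f = 0.07962 s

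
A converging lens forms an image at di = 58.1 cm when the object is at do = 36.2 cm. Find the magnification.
M = −di/do = -1.605 (inverted image)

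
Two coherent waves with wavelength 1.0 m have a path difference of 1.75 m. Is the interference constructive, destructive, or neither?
neither (partial) — path difference = 1.75λ, neither a whole number of wavelengths nor an odd multiple of λ/2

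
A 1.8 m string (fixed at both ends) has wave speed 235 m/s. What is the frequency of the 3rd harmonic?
fₙ = nv/(2L) = 195.8 Hz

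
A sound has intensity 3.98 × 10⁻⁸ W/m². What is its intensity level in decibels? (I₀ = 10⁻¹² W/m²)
β = 10·log₁₀(I/I₀) = 46 dB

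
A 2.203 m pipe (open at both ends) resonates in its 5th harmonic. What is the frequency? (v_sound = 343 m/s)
fₙ = nv/(2L) = 389.2 Hz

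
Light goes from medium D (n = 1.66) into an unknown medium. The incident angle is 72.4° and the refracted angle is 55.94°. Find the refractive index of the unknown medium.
n₂ = n₁·sin θ₁ / sin θ₂ = 1.91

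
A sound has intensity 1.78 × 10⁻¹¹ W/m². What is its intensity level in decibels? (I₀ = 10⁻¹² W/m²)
β = 10·log₁₀(I/I₀) = 12.5 dB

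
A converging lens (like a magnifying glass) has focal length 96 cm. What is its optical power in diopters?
P = 1/f = 1.042 D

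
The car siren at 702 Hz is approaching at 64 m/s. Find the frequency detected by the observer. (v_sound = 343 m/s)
f_obs = f·v/(v − v_s) = 863 Hz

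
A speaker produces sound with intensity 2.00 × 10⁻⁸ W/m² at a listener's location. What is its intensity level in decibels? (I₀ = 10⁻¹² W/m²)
β = 10·log₁₀(I/I₀) = 43.01 dB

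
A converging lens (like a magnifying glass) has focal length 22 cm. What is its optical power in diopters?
P = 1/f = 4.545 D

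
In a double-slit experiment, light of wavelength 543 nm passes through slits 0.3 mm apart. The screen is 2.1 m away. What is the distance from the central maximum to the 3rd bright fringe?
y = mλL/d = 11.4 mm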